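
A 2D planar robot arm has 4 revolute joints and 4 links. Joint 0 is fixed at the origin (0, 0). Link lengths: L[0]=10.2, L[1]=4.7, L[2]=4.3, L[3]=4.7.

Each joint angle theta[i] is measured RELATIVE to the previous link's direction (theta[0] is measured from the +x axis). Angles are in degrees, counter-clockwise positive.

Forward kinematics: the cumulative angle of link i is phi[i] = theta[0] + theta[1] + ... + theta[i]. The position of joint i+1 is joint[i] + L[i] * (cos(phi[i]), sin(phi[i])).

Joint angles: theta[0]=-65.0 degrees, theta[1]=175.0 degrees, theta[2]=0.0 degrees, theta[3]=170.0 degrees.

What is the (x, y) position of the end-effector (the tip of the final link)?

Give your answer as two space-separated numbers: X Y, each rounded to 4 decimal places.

joint[0] = (0.0000, 0.0000)  (base)
link 0: phi[0] = -65 = -65 deg
  cos(-65 deg) = 0.4226, sin(-65 deg) = -0.9063
  joint[1] = (0.0000, 0.0000) + 10.2 * (0.4226, -0.9063) = (0.0000 + 4.3107, 0.0000 + -9.2443) = (4.3107, -9.2443)
link 1: phi[1] = -65 + 175 = 110 deg
  cos(110 deg) = -0.3420, sin(110 deg) = 0.9397
  joint[2] = (4.3107, -9.2443) + 4.7 * (-0.3420, 0.9397) = (4.3107 + -1.6075, -9.2443 + 4.4166) = (2.7032, -4.8278)
link 2: phi[2] = -65 + 175 + 0 = 110 deg
  cos(110 deg) = -0.3420, sin(110 deg) = 0.9397
  joint[3] = (2.7032, -4.8278) + 4.3 * (-0.3420, 0.9397) = (2.7032 + -1.4707, -4.8278 + 4.0407) = (1.2325, -0.7871)
link 3: phi[3] = -65 + 175 + 0 + 170 = 280 deg
  cos(280 deg) = 0.1736, sin(280 deg) = -0.9848
  joint[4] = (1.2325, -0.7871) + 4.7 * (0.1736, -0.9848) = (1.2325 + 0.8161, -0.7871 + -4.6286) = (2.0487, -5.4157)
End effector: (2.0487, -5.4157)

Answer: 2.0487 -5.4157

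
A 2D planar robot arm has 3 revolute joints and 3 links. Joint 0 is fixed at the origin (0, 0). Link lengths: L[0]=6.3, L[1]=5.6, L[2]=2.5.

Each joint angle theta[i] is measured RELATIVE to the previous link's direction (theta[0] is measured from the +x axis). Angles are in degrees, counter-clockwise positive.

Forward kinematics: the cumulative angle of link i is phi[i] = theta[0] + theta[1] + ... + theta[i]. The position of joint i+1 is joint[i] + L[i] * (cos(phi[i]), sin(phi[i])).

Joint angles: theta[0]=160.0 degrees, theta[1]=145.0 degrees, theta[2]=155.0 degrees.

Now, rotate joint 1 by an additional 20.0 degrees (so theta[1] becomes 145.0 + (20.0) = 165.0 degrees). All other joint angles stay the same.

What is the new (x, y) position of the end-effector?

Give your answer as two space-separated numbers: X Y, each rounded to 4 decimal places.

Answer: -2.5828 1.1078

Derivation:
joint[0] = (0.0000, 0.0000)  (base)
link 0: phi[0] = 160 = 160 deg
  cos(160 deg) = -0.9397, sin(160 deg) = 0.3420
  joint[1] = (0.0000, 0.0000) + 6.3 * (-0.9397, 0.3420) = (0.0000 + -5.9201, 0.0000 + 2.1547) = (-5.9201, 2.1547)
link 1: phi[1] = 160 + 165 = 325 deg
  cos(325 deg) = 0.8192, sin(325 deg) = -0.5736
  joint[2] = (-5.9201, 2.1547) + 5.6 * (0.8192, -0.5736) = (-5.9201 + 4.5873, 2.1547 + -3.2120) = (-1.3328, -1.0573)
link 2: phi[2] = 160 + 165 + 155 = 480 deg
  cos(480 deg) = -0.5000, sin(480 deg) = 0.8660
  joint[3] = (-1.3328, -1.0573) + 2.5 * (-0.5000, 0.8660) = (-1.3328 + -1.2500, -1.0573 + 2.1651) = (-2.5828, 1.1078)
End effector: (-2.5828, 1.1078)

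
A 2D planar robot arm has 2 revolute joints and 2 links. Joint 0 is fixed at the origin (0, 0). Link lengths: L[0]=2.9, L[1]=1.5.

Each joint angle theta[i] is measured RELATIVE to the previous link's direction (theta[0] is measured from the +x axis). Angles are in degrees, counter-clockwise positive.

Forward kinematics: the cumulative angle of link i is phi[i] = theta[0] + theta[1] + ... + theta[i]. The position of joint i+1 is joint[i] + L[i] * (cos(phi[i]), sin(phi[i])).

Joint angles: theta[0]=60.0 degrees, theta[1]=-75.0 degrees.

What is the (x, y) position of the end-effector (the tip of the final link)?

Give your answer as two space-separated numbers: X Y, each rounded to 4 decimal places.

joint[0] = (0.0000, 0.0000)  (base)
link 0: phi[0] = 60 = 60 deg
  cos(60 deg) = 0.5000, sin(60 deg) = 0.8660
  joint[1] = (0.0000, 0.0000) + 2.9 * (0.5000, 0.8660) = (0.0000 + 1.4500, 0.0000 + 2.5115) = (1.4500, 2.5115)
link 1: phi[1] = 60 + -75 = -15 deg
  cos(-15 deg) = 0.9659, sin(-15 deg) = -0.2588
  joint[2] = (1.4500, 2.5115) + 1.5 * (0.9659, -0.2588) = (1.4500 + 1.4489, 2.5115 + -0.3882) = (2.8989, 2.1232)
End effector: (2.8989, 2.1232)

Answer: 2.8989 2.1232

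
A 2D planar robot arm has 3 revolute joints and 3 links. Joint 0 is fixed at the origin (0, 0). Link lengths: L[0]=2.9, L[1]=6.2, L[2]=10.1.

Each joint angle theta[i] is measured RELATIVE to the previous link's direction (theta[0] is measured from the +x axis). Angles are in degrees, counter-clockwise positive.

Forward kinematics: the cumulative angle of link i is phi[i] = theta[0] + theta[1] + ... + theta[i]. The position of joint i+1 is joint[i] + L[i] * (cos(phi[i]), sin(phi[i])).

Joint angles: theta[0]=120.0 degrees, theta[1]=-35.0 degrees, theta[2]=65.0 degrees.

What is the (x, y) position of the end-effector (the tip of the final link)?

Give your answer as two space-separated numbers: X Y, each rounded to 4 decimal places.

joint[0] = (0.0000, 0.0000)  (base)
link 0: phi[0] = 120 = 120 deg
  cos(120 deg) = -0.5000, sin(120 deg) = 0.8660
  joint[1] = (0.0000, 0.0000) + 2.9 * (-0.5000, 0.8660) = (0.0000 + -1.4500, 0.0000 + 2.5115) = (-1.4500, 2.5115)
link 1: phi[1] = 120 + -35 = 85 deg
  cos(85 deg) = 0.0872, sin(85 deg) = 0.9962
  joint[2] = (-1.4500, 2.5115) + 6.2 * (0.0872, 0.9962) = (-1.4500 + 0.5404, 2.5115 + 6.1764) = (-0.9096, 8.6879)
link 2: phi[2] = 120 + -35 + 65 = 150 deg
  cos(150 deg) = -0.8660, sin(150 deg) = 0.5000
  joint[3] = (-0.9096, 8.6879) + 10.1 * (-0.8660, 0.5000) = (-0.9096 + -8.7469, 8.6879 + 5.0500) = (-9.6565, 13.7379)
End effector: (-9.6565, 13.7379)

Answer: -9.6565 13.7379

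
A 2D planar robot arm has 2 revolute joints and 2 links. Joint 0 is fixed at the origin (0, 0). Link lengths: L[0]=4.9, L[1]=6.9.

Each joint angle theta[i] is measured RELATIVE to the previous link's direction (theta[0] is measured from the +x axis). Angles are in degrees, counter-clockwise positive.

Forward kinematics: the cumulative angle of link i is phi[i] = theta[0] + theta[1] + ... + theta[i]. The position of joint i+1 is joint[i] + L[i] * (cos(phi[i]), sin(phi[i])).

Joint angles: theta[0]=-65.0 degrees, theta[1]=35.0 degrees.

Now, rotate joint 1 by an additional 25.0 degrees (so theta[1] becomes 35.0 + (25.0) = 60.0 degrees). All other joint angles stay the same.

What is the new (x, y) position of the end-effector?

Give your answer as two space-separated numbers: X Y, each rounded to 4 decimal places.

joint[0] = (0.0000, 0.0000)  (base)
link 0: phi[0] = -65 = -65 deg
  cos(-65 deg) = 0.4226, sin(-65 deg) = -0.9063
  joint[1] = (0.0000, 0.0000) + 4.9 * (0.4226, -0.9063) = (0.0000 + 2.0708, 0.0000 + -4.4409) = (2.0708, -4.4409)
link 1: phi[1] = -65 + 60 = -5 deg
  cos(-5 deg) = 0.9962, sin(-5 deg) = -0.0872
  joint[2] = (2.0708, -4.4409) + 6.9 * (0.9962, -0.0872) = (2.0708 + 6.8737, -4.4409 + -0.6014) = (8.9446, -5.0423)
End effector: (8.9446, -5.0423)

Answer: 8.9446 -5.0423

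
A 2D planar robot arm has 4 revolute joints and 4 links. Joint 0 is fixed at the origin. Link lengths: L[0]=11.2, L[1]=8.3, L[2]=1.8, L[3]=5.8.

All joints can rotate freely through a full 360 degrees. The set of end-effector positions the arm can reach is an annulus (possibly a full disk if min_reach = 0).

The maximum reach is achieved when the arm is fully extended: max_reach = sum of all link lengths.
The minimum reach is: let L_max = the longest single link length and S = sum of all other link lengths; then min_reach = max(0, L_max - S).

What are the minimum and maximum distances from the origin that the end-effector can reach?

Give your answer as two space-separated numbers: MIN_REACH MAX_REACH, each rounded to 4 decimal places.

Answer: 0.0000 27.1000

Derivation:
Link lengths: [11.2, 8.3, 1.8, 5.8]
max_reach = 11.2 + 8.3 + 1.8 + 5.8 = 27.1
L_max = max([11.2, 8.3, 1.8, 5.8]) = 11.2
S (sum of others) = 27.1 - 11.2 = 15.9
min_reach = max(0, 11.2 - 15.9) = max(0, -4.7) = 0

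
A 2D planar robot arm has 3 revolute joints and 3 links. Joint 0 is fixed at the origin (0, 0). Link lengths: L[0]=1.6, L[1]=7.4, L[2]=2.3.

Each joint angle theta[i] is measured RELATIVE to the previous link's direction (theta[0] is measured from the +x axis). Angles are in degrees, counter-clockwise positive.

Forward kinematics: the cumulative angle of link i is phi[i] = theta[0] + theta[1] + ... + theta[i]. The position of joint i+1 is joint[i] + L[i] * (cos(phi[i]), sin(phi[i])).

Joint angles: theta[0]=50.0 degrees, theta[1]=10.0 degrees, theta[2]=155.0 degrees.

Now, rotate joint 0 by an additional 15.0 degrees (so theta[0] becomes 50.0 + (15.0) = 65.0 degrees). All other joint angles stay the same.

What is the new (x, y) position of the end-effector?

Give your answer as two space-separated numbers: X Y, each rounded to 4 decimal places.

joint[0] = (0.0000, 0.0000)  (base)
link 0: phi[0] = 65 = 65 deg
  cos(65 deg) = 0.4226, sin(65 deg) = 0.9063
  joint[1] = (0.0000, 0.0000) + 1.6 * (0.4226, 0.9063) = (0.0000 + 0.6762, 0.0000 + 1.4501) = (0.6762, 1.4501)
link 1: phi[1] = 65 + 10 = 75 deg
  cos(75 deg) = 0.2588, sin(75 deg) = 0.9659
  joint[2] = (0.6762, 1.4501) + 7.4 * (0.2588, 0.9659) = (0.6762 + 1.9153, 1.4501 + 7.1479) = (2.5915, 8.5979)
link 2: phi[2] = 65 + 10 + 155 = 230 deg
  cos(230 deg) = -0.6428, sin(230 deg) = -0.7660
  joint[3] = (2.5915, 8.5979) + 2.3 * (-0.6428, -0.7660) = (2.5915 + -1.4784, 8.5979 + -1.7619) = (1.1130, 6.8360)
End effector: (1.1130, 6.8360)

Answer: 1.1130 6.8360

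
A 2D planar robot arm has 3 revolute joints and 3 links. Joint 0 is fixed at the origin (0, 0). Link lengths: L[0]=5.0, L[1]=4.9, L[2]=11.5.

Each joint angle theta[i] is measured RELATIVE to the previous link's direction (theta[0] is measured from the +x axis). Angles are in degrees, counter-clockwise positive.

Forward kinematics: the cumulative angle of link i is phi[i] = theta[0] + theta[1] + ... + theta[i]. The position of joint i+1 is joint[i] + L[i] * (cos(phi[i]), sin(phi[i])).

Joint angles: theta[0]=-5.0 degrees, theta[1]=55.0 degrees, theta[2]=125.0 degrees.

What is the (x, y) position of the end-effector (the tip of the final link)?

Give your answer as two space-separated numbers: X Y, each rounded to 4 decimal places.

joint[0] = (0.0000, 0.0000)  (base)
link 0: phi[0] = -5 = -5 deg
  cos(-5 deg) = 0.9962, sin(-5 deg) = -0.0872
  joint[1] = (0.0000, 0.0000) + 5 * (0.9962, -0.0872) = (0.0000 + 4.9810, 0.0000 + -0.4358) = (4.9810, -0.4358)
link 1: phi[1] = -5 + 55 = 50 deg
  cos(50 deg) = 0.6428, sin(50 deg) = 0.7660
  joint[2] = (4.9810, -0.4358) + 4.9 * (0.6428, 0.7660) = (4.9810 + 3.1497, -0.4358 + 3.7536) = (8.1306, 3.3178)
link 2: phi[2] = -5 + 55 + 125 = 175 deg
  cos(175 deg) = -0.9962, sin(175 deg) = 0.0872
  joint[3] = (8.1306, 3.3178) + 11.5 * (-0.9962, 0.0872) = (8.1306 + -11.4562, 3.3178 + 1.0023) = (-3.3256, 4.3201)
End effector: (-3.3256, 4.3201)

Answer: -3.3256 4.3201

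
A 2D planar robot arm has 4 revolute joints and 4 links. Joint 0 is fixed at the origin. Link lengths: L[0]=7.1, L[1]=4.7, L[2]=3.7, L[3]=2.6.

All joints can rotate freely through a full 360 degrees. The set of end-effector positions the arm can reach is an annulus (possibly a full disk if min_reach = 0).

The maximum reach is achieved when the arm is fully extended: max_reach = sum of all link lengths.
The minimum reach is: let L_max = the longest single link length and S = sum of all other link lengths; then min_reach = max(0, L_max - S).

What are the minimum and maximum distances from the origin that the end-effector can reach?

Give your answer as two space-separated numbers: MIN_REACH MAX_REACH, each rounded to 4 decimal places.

Link lengths: [7.1, 4.7, 3.7, 2.6]
max_reach = 7.1 + 4.7 + 3.7 + 2.6 = 18.1
L_max = max([7.1, 4.7, 3.7, 2.6]) = 7.1
S (sum of others) = 18.1 - 7.1 = 11
min_reach = max(0, 7.1 - 11) = max(0, -3.9) = 0

Answer: 0.0000 18.1000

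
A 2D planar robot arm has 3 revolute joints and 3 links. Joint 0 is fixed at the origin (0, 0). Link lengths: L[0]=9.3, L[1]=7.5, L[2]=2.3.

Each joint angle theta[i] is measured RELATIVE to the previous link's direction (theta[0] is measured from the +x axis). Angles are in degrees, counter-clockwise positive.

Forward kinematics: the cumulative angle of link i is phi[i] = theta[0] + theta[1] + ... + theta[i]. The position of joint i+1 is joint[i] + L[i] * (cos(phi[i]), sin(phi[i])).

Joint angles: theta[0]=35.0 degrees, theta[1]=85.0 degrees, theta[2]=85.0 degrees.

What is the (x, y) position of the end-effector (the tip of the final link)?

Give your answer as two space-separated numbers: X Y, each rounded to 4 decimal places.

Answer: 1.7836 10.8574

Derivation:
joint[0] = (0.0000, 0.0000)  (base)
link 0: phi[0] = 35 = 35 deg
  cos(35 deg) = 0.8192, sin(35 deg) = 0.5736
  joint[1] = (0.0000, 0.0000) + 9.3 * (0.8192, 0.5736) = (0.0000 + 7.6181, 0.0000 + 5.3343) = (7.6181, 5.3343)
link 1: phi[1] = 35 + 85 = 120 deg
  cos(120 deg) = -0.5000, sin(120 deg) = 0.8660
  joint[2] = (7.6181, 5.3343) + 7.5 * (-0.5000, 0.8660) = (7.6181 + -3.7500, 5.3343 + 6.4952) = (3.8681, 11.8295)
link 2: phi[2] = 35 + 85 + 85 = 205 deg
  cos(205 deg) = -0.9063, sin(205 deg) = -0.4226
  joint[3] = (3.8681, 11.8295) + 2.3 * (-0.9063, -0.4226) = (3.8681 + -2.0845, 11.8295 + -0.9720) = (1.7836, 10.8574)
End effector: (1.7836, 10.8574)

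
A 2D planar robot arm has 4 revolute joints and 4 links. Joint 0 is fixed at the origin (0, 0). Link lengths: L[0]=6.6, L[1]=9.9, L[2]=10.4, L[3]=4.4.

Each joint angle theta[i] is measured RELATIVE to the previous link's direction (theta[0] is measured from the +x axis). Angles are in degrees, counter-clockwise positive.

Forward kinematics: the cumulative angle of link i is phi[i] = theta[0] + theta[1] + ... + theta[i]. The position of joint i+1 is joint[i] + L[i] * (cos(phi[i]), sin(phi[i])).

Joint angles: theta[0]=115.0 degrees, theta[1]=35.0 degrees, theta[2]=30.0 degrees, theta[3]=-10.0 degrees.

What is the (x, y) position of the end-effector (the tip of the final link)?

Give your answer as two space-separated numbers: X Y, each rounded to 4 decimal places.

joint[0] = (0.0000, 0.0000)  (base)
link 0: phi[0] = 115 = 115 deg
  cos(115 deg) = -0.4226, sin(115 deg) = 0.9063
  joint[1] = (0.0000, 0.0000) + 6.6 * (-0.4226, 0.9063) = (0.0000 + -2.7893, 0.0000 + 5.9816) = (-2.7893, 5.9816)
link 1: phi[1] = 115 + 35 = 150 deg
  cos(150 deg) = -0.8660, sin(150 deg) = 0.5000
  joint[2] = (-2.7893, 5.9816) + 9.9 * (-0.8660, 0.5000) = (-2.7893 + -8.5737, 5.9816 + 4.9500) = (-11.3629, 10.9316)
link 2: phi[2] = 115 + 35 + 30 = 180 deg
  cos(180 deg) = -1.0000, sin(180 deg) = 0.0000
  joint[3] = (-11.3629, 10.9316) + 10.4 * (-1.0000, 0.0000) = (-11.3629 + -10.4000, 10.9316 + 0.0000) = (-21.7629, 10.9316)
link 3: phi[3] = 115 + 35 + 30 + -10 = 170 deg
  cos(170 deg) = -0.9848, sin(170 deg) = 0.1736
  joint[4] = (-21.7629, 10.9316) + 4.4 * (-0.9848, 0.1736) = (-21.7629 + -4.3332, 10.9316 + 0.7641) = (-26.0961, 11.6957)
End effector: (-26.0961, 11.6957)

Answer: -26.0961 11.6957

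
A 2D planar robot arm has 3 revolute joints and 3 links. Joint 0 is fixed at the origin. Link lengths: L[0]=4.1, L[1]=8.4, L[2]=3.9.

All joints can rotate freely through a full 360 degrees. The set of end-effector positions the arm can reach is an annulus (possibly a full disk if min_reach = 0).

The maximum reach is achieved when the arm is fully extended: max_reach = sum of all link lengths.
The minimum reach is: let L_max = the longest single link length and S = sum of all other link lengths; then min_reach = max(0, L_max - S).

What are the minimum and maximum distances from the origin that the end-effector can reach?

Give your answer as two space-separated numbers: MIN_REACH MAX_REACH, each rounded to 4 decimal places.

Link lengths: [4.1, 8.4, 3.9]
max_reach = 4.1 + 8.4 + 3.9 = 16.4
L_max = max([4.1, 8.4, 3.9]) = 8.4
S (sum of others) = 16.4 - 8.4 = 8
min_reach = max(0, 8.4 - 8) = max(0, 0.4) = 0.4

Answer: 0.4000 16.4000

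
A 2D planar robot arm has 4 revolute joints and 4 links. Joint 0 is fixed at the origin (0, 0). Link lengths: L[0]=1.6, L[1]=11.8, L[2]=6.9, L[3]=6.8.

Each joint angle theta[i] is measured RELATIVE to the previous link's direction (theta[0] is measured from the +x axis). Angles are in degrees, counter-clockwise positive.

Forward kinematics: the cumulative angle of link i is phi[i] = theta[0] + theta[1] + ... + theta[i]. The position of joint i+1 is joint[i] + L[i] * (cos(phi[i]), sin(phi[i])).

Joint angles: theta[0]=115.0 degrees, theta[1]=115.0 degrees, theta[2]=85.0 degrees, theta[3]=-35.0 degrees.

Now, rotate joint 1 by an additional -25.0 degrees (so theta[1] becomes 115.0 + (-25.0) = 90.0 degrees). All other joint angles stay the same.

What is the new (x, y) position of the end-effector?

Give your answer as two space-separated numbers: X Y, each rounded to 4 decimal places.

joint[0] = (0.0000, 0.0000)  (base)
link 0: phi[0] = 115 = 115 deg
  cos(115 deg) = -0.4226, sin(115 deg) = 0.9063
  joint[1] = (0.0000, 0.0000) + 1.6 * (-0.4226, 0.9063) = (0.0000 + -0.6762, 0.0000 + 1.4501) = (-0.6762, 1.4501)
link 1: phi[1] = 115 + 90 = 205 deg
  cos(205 deg) = -0.9063, sin(205 deg) = -0.4226
  joint[2] = (-0.6762, 1.4501) + 11.8 * (-0.9063, -0.4226) = (-0.6762 + -10.6944, 1.4501 + -4.9869) = (-11.3706, -3.5368)
link 2: phi[2] = 115 + 90 + 85 = 290 deg
  cos(290 deg) = 0.3420, sin(290 deg) = -0.9397
  joint[3] = (-11.3706, -3.5368) + 6.9 * (0.3420, -0.9397) = (-11.3706 + 2.3599, -3.5368 + -6.4839) = (-9.0107, -10.0207)
link 3: phi[3] = 115 + 90 + 85 + -35 = 255 deg
  cos(255 deg) = -0.2588, sin(255 deg) = -0.9659
  joint[4] = (-9.0107, -10.0207) + 6.8 * (-0.2588, -0.9659) = (-9.0107 + -1.7600, -10.0207 + -6.5683) = (-10.7707, -16.5890)
End effector: (-10.7707, -16.5890)

Answer: -10.7707 -16.5890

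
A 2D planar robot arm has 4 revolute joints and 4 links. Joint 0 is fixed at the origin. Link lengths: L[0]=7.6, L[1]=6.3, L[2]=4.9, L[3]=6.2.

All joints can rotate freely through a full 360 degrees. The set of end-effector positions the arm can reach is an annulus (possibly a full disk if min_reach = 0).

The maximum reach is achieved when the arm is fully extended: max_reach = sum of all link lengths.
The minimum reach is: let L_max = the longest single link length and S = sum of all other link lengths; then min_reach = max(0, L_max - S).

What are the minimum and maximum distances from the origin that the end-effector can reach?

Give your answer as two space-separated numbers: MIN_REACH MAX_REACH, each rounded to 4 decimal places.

Link lengths: [7.6, 6.3, 4.9, 6.2]
max_reach = 7.6 + 6.3 + 4.9 + 6.2 = 25
L_max = max([7.6, 6.3, 4.9, 6.2]) = 7.6
S (sum of others) = 25 - 7.6 = 17.4
min_reach = max(0, 7.6 - 17.4) = max(0, -9.8) = 0

Answer: 0.0000 25.0000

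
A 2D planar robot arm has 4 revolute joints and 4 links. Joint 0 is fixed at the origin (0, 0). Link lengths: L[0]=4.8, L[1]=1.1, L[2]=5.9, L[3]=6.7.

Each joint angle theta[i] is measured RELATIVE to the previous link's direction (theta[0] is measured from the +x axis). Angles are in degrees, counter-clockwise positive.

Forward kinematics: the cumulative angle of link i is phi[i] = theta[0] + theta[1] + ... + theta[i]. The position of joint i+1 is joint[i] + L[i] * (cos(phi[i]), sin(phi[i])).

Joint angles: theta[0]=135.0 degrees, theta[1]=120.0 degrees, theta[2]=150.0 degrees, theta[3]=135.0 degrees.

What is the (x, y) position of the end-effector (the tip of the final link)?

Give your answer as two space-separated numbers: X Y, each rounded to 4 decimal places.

Answer: -6.2069 6.5035

Derivation:
joint[0] = (0.0000, 0.0000)  (base)
link 0: phi[0] = 135 = 135 deg
  cos(135 deg) = -0.7071, sin(135 deg) = 0.7071
  joint[1] = (0.0000, 0.0000) + 4.8 * (-0.7071, 0.7071) = (0.0000 + -3.3941, 0.0000 + 3.3941) = (-3.3941, 3.3941)
link 1: phi[1] = 135 + 120 = 255 deg
  cos(255 deg) = -0.2588, sin(255 deg) = -0.9659
  joint[2] = (-3.3941, 3.3941) + 1.1 * (-0.2588, -0.9659) = (-3.3941 + -0.2847, 3.3941 + -1.0625) = (-3.6788, 2.3316)
link 2: phi[2] = 135 + 120 + 150 = 405 deg
  cos(405 deg) = 0.7071, sin(405 deg) = 0.7071
  joint[3] = (-3.6788, 2.3316) + 5.9 * (0.7071, 0.7071) = (-3.6788 + 4.1719, 2.3316 + 4.1719) = (0.4931, 6.5035)
link 3: phi[3] = 135 + 120 + 150 + 135 = 540 deg
  cos(540 deg) = -1.0000, sin(540 deg) = 0.0000
  joint[4] = (0.4931, 6.5035) + 6.7 * (-1.0000, 0.0000) = (0.4931 + -6.7000, 6.5035 + 0.0000) = (-6.2069, 6.5035)
End effector: (-6.2069, 6.5035)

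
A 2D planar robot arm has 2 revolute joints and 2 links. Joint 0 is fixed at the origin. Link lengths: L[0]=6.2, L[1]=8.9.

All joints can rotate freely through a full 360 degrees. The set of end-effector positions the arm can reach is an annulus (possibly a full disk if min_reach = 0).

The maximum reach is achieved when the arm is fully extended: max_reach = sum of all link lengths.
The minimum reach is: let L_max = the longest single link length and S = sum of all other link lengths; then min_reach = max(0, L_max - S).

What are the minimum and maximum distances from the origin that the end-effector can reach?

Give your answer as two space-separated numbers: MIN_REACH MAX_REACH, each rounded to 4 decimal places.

Answer: 2.7000 15.1000

Derivation:
Link lengths: [6.2, 8.9]
max_reach = 6.2 + 8.9 = 15.1
L_max = max([6.2, 8.9]) = 8.9
S (sum of others) = 15.1 - 8.9 = 6.2
min_reach = max(0, 8.9 - 6.2) = max(0, 2.7) = 2.7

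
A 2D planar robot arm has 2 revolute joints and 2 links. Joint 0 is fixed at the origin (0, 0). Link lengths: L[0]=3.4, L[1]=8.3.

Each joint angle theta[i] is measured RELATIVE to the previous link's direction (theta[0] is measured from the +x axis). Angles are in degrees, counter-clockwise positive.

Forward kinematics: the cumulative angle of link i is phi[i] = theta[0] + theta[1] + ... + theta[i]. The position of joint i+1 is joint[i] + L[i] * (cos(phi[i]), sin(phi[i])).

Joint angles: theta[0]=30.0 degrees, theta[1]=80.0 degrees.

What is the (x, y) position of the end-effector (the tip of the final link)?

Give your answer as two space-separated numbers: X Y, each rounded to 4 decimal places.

Answer: 0.1057 9.4994

Derivation:
joint[0] = (0.0000, 0.0000)  (base)
link 0: phi[0] = 30 = 30 deg
  cos(30 deg) = 0.8660, sin(30 deg) = 0.5000
  joint[1] = (0.0000, 0.0000) + 3.4 * (0.8660, 0.5000) = (0.0000 + 2.9445, 0.0000 + 1.7000) = (2.9445, 1.7000)
link 1: phi[1] = 30 + 80 = 110 deg
  cos(110 deg) = -0.3420, sin(110 deg) = 0.9397
  joint[2] = (2.9445, 1.7000) + 8.3 * (-0.3420, 0.9397) = (2.9445 + -2.8388, 1.7000 + 7.7994) = (0.1057, 9.4994)
End effector: (0.1057, 9.4994)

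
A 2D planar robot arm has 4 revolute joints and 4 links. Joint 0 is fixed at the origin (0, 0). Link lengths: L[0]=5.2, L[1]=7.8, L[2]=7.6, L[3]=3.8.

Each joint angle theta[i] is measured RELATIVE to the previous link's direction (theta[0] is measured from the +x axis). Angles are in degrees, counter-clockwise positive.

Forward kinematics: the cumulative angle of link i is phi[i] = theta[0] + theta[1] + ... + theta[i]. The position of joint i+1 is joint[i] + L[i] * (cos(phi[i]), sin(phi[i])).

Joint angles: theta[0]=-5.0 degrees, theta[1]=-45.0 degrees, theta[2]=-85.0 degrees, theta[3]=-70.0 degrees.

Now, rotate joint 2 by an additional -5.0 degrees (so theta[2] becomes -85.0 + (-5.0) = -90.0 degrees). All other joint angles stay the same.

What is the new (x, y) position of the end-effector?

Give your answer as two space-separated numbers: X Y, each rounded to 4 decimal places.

Answer: 1.0811 -9.4135

Derivation:
joint[0] = (0.0000, 0.0000)  (base)
link 0: phi[0] = -5 = -5 deg
  cos(-5 deg) = 0.9962, sin(-5 deg) = -0.0872
  joint[1] = (0.0000, 0.0000) + 5.2 * (0.9962, -0.0872) = (0.0000 + 5.1802, 0.0000 + -0.4532) = (5.1802, -0.4532)
link 1: phi[1] = -5 + -45 = -50 deg
  cos(-50 deg) = 0.6428, sin(-50 deg) = -0.7660
  joint[2] = (5.1802, -0.4532) + 7.8 * (0.6428, -0.7660) = (5.1802 + 5.0137, -0.4532 + -5.9751) = (10.1940, -6.4284)
link 2: phi[2] = -5 + -45 + -90 = -140 deg
  cos(-140 deg) = -0.7660, sin(-140 deg) = -0.6428
  joint[3] = (10.1940, -6.4284) + 7.6 * (-0.7660, -0.6428) = (10.1940 + -5.8219, -6.4284 + -4.8852) = (4.3720, -11.3135)
link 3: phi[3] = -5 + -45 + -90 + -70 = -210 deg
  cos(-210 deg) = -0.8660, sin(-210 deg) = 0.5000
  joint[4] = (4.3720, -11.3135) + 3.8 * (-0.8660, 0.5000) = (4.3720 + -3.2909, -11.3135 + 1.9000) = (1.0811, -9.4135)
End effector: (1.0811, -9.4135)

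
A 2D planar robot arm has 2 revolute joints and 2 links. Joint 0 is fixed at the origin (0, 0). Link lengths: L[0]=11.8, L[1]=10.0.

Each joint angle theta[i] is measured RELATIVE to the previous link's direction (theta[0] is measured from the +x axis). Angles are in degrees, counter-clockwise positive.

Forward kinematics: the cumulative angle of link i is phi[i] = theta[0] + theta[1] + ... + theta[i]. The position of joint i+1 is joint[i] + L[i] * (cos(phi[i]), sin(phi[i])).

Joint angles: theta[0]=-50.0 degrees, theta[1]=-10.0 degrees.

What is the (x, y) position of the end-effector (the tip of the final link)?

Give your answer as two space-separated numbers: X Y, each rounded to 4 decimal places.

Answer: 12.5849 -17.6996

Derivation:
joint[0] = (0.0000, 0.0000)  (base)
link 0: phi[0] = -50 = -50 deg
  cos(-50 deg) = 0.6428, sin(-50 deg) = -0.7660
  joint[1] = (0.0000, 0.0000) + 11.8 * (0.6428, -0.7660) = (0.0000 + 7.5849, 0.0000 + -9.0393) = (7.5849, -9.0393)
link 1: phi[1] = -50 + -10 = -60 deg
  cos(-60 deg) = 0.5000, sin(-60 deg) = -0.8660
  joint[2] = (7.5849, -9.0393) + 10 * (0.5000, -0.8660) = (7.5849 + 5.0000, -9.0393 + -8.6603) = (12.5849, -17.6996)
End effector: (12.5849, -17.6996)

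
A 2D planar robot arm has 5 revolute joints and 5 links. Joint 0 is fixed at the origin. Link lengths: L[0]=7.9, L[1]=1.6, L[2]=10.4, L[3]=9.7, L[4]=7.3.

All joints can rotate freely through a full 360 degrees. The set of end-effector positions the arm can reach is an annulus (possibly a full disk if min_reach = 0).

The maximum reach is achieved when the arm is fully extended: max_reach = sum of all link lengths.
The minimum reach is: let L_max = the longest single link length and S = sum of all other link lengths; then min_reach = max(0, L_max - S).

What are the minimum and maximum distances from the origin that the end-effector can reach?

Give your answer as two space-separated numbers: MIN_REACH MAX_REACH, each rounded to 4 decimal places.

Link lengths: [7.9, 1.6, 10.4, 9.7, 7.3]
max_reach = 7.9 + 1.6 + 10.4 + 9.7 + 7.3 = 36.9
L_max = max([7.9, 1.6, 10.4, 9.7, 7.3]) = 10.4
S (sum of others) = 36.9 - 10.4 = 26.5
min_reach = max(0, 10.4 - 26.5) = max(0, -16.1) = 0

Answer: 0.0000 36.9000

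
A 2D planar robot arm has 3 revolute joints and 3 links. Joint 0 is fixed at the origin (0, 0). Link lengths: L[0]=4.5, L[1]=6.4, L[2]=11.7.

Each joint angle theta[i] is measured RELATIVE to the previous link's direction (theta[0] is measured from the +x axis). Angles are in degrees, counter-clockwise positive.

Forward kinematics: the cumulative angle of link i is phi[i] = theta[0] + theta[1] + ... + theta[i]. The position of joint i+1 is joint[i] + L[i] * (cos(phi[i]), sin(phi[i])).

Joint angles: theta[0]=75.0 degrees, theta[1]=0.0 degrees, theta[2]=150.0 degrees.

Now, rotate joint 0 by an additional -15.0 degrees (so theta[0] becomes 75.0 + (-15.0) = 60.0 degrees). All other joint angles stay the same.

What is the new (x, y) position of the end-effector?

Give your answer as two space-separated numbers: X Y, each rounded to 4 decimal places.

joint[0] = (0.0000, 0.0000)  (base)
link 0: phi[0] = 60 = 60 deg
  cos(60 deg) = 0.5000, sin(60 deg) = 0.8660
  joint[1] = (0.0000, 0.0000) + 4.5 * (0.5000, 0.8660) = (0.0000 + 2.2500, 0.0000 + 3.8971) = (2.2500, 3.8971)
link 1: phi[1] = 60 + 0 = 60 deg
  cos(60 deg) = 0.5000, sin(60 deg) = 0.8660
  joint[2] = (2.2500, 3.8971) + 6.4 * (0.5000, 0.8660) = (2.2500 + 3.2000, 3.8971 + 5.5426) = (5.4500, 9.4397)
link 2: phi[2] = 60 + 0 + 150 = 210 deg
  cos(210 deg) = -0.8660, sin(210 deg) = -0.5000
  joint[3] = (5.4500, 9.4397) + 11.7 * (-0.8660, -0.5000) = (5.4500 + -10.1325, 9.4397 + -5.8500) = (-4.6825, 3.5897)
End effector: (-4.6825, 3.5897)

Answer: -4.6825 3.5897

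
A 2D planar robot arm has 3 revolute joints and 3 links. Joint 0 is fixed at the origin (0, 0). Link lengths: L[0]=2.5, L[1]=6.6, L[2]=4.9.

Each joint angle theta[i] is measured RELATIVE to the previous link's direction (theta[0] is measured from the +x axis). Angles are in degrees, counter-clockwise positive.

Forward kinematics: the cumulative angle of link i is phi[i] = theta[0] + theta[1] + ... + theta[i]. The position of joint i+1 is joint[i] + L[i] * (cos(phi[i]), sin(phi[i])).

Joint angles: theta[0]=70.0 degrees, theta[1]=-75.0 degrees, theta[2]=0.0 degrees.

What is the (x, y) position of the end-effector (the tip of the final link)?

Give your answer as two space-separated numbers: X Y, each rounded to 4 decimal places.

joint[0] = (0.0000, 0.0000)  (base)
link 0: phi[0] = 70 = 70 deg
  cos(70 deg) = 0.3420, sin(70 deg) = 0.9397
  joint[1] = (0.0000, 0.0000) + 2.5 * (0.3420, 0.9397) = (0.0000 + 0.8551, 0.0000 + 2.3492) = (0.8551, 2.3492)
link 1: phi[1] = 70 + -75 = -5 deg
  cos(-5 deg) = 0.9962, sin(-5 deg) = -0.0872
  joint[2] = (0.8551, 2.3492) + 6.6 * (0.9962, -0.0872) = (0.8551 + 6.5749, 2.3492 + -0.5752) = (7.4299, 1.7740)
link 2: phi[2] = 70 + -75 + 0 = -5 deg
  cos(-5 deg) = 0.9962, sin(-5 deg) = -0.0872
  joint[3] = (7.4299, 1.7740) + 4.9 * (0.9962, -0.0872) = (7.4299 + 4.8814, 1.7740 + -0.4271) = (12.3113, 1.3469)
End effector: (12.3113, 1.3469)

Answer: 12.3113 1.3469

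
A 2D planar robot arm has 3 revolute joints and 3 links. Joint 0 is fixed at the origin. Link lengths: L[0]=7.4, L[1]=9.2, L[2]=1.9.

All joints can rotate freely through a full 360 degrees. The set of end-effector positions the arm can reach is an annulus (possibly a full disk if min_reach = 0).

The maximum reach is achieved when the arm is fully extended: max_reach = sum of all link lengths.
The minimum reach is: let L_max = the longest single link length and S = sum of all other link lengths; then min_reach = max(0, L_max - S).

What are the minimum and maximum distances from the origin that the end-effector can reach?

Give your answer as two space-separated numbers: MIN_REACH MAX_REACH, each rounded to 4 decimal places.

Answer: 0.0000 18.5000

Derivation:
Link lengths: [7.4, 9.2, 1.9]
max_reach = 7.4 + 9.2 + 1.9 = 18.5
L_max = max([7.4, 9.2, 1.9]) = 9.2
S (sum of others) = 18.5 - 9.2 = 9.3
min_reach = max(0, 9.2 - 9.3) = max(0, -0.1) = 0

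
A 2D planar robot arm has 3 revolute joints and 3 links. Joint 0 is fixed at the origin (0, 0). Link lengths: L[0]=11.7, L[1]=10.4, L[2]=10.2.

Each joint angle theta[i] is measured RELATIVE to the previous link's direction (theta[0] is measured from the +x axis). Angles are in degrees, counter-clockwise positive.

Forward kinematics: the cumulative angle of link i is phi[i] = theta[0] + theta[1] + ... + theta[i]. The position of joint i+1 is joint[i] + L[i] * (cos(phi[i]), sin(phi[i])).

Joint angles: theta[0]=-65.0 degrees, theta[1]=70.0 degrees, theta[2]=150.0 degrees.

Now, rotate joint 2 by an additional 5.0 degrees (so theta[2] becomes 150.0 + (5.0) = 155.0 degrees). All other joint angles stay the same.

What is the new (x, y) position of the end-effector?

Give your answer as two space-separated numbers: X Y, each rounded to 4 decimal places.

Answer: 5.7202 -6.2088

Derivation:
joint[0] = (0.0000, 0.0000)  (base)
link 0: phi[0] = -65 = -65 deg
  cos(-65 deg) = 0.4226, sin(-65 deg) = -0.9063
  joint[1] = (0.0000, 0.0000) + 11.7 * (0.4226, -0.9063) = (0.0000 + 4.9446, 0.0000 + -10.6038) = (4.9446, -10.6038)
link 1: phi[1] = -65 + 70 = 5 deg
  cos(5 deg) = 0.9962, sin(5 deg) = 0.0872
  joint[2] = (4.9446, -10.6038) + 10.4 * (0.9962, 0.0872) = (4.9446 + 10.3604, -10.6038 + 0.9064) = (15.3051, -9.6974)
link 2: phi[2] = -65 + 70 + 155 = 160 deg
  cos(160 deg) = -0.9397, sin(160 deg) = 0.3420
  joint[3] = (15.3051, -9.6974) + 10.2 * (-0.9397, 0.3420) = (15.3051 + -9.5849, -9.6974 + 3.4886) = (5.7202, -6.2088)
End effector: (5.7202, -6.2088)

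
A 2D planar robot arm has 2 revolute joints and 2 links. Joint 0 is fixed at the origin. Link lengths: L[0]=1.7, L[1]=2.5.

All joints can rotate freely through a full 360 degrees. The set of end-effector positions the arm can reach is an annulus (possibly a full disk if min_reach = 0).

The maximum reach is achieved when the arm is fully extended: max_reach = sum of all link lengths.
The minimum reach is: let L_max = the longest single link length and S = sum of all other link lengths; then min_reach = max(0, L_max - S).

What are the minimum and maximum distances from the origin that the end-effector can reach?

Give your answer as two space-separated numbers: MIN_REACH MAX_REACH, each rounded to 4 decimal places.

Link lengths: [1.7, 2.5]
max_reach = 1.7 + 2.5 = 4.2
L_max = max([1.7, 2.5]) = 2.5
S (sum of others) = 4.2 - 2.5 = 1.7
min_reach = max(0, 2.5 - 1.7) = max(0, 0.8) = 0.8

Answer: 0.8000 4.2000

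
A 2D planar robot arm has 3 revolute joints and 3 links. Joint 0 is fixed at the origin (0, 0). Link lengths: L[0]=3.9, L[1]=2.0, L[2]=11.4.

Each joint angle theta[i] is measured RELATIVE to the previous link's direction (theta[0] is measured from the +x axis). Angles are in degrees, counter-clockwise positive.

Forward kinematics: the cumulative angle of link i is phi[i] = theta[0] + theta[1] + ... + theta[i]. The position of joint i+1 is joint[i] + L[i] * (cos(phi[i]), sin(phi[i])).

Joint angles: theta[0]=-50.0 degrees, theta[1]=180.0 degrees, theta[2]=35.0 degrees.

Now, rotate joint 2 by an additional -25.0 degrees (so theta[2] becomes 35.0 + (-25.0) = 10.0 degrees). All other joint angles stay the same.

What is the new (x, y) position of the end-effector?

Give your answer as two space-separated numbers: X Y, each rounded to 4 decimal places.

joint[0] = (0.0000, 0.0000)  (base)
link 0: phi[0] = -50 = -50 deg
  cos(-50 deg) = 0.6428, sin(-50 deg) = -0.7660
  joint[1] = (0.0000, 0.0000) + 3.9 * (0.6428, -0.7660) = (0.0000 + 2.5069, 0.0000 + -2.9876) = (2.5069, -2.9876)
link 1: phi[1] = -50 + 180 = 130 deg
  cos(130 deg) = -0.6428, sin(130 deg) = 0.7660
  joint[2] = (2.5069, -2.9876) + 2 * (-0.6428, 0.7660) = (2.5069 + -1.2856, -2.9876 + 1.5321) = (1.2213, -1.4555)
link 2: phi[2] = -50 + 180 + 10 = 140 deg
  cos(140 deg) = -0.7660, sin(140 deg) = 0.6428
  joint[3] = (1.2213, -1.4555) + 11.4 * (-0.7660, 0.6428) = (1.2213 + -8.7329, -1.4555 + 7.3278) = (-7.5116, 5.8723)
End effector: (-7.5116, 5.8723)

Answer: -7.5116 5.8723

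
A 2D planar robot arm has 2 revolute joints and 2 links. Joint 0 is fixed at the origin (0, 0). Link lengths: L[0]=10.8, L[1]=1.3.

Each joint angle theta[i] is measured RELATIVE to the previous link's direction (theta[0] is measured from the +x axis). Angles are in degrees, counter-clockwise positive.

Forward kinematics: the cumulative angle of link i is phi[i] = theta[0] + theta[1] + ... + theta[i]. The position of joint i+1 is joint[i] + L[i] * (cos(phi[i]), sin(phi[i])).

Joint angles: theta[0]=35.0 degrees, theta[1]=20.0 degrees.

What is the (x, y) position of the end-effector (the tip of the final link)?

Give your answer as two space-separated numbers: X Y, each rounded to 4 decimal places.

joint[0] = (0.0000, 0.0000)  (base)
link 0: phi[0] = 35 = 35 deg
  cos(35 deg) = 0.8192, sin(35 deg) = 0.5736
  joint[1] = (0.0000, 0.0000) + 10.8 * (0.8192, 0.5736) = (0.0000 + 8.8468, 0.0000 + 6.1946) = (8.8468, 6.1946)
link 1: phi[1] = 35 + 20 = 55 deg
  cos(55 deg) = 0.5736, sin(55 deg) = 0.8192
  joint[2] = (8.8468, 6.1946) + 1.3 * (0.5736, 0.8192) = (8.8468 + 0.7456, 6.1946 + 1.0649) = (9.5925, 7.2595)
End effector: (9.5925, 7.2595)

Answer: 9.5925 7.2595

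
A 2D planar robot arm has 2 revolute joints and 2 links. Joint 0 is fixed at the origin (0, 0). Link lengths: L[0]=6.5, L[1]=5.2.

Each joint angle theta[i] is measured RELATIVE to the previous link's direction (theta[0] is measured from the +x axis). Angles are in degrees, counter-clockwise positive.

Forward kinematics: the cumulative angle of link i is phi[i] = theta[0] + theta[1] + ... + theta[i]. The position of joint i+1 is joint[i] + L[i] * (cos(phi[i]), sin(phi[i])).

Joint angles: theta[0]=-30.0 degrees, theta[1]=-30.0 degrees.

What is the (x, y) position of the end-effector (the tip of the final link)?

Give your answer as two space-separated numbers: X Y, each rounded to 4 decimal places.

Answer: 8.2292 -7.7533

Derivation:
joint[0] = (0.0000, 0.0000)  (base)
link 0: phi[0] = -30 = -30 deg
  cos(-30 deg) = 0.8660, sin(-30 deg) = -0.5000
  joint[1] = (0.0000, 0.0000) + 6.5 * (0.8660, -0.5000) = (0.0000 + 5.6292, 0.0000 + -3.2500) = (5.6292, -3.2500)
link 1: phi[1] = -30 + -30 = -60 deg
  cos(-60 deg) = 0.5000, sin(-60 deg) = -0.8660
  joint[2] = (5.6292, -3.2500) + 5.2 * (0.5000, -0.8660) = (5.6292 + 2.6000, -3.2500 + -4.5033) = (8.2292, -7.7533)
End effector: (8.2292, -7.7533)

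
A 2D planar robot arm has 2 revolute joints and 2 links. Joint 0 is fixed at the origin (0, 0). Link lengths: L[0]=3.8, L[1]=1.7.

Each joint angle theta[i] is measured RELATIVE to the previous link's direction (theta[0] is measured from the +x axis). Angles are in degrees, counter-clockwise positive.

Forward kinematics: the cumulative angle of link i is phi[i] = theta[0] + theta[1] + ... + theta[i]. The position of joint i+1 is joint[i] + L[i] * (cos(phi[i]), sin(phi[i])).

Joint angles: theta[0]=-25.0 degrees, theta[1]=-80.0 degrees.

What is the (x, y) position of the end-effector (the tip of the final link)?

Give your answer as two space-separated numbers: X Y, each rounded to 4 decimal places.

Answer: 3.0040 -3.2480

Derivation:
joint[0] = (0.0000, 0.0000)  (base)
link 0: phi[0] = -25 = -25 deg
  cos(-25 deg) = 0.9063, sin(-25 deg) = -0.4226
  joint[1] = (0.0000, 0.0000) + 3.8 * (0.9063, -0.4226) = (0.0000 + 3.4440, 0.0000 + -1.6059) = (3.4440, -1.6059)
link 1: phi[1] = -25 + -80 = -105 deg
  cos(-105 deg) = -0.2588, sin(-105 deg) = -0.9659
  joint[2] = (3.4440, -1.6059) + 1.7 * (-0.2588, -0.9659) = (3.4440 + -0.4400, -1.6059 + -1.6421) = (3.0040, -3.2480)
End effector: (3.0040, -3.2480)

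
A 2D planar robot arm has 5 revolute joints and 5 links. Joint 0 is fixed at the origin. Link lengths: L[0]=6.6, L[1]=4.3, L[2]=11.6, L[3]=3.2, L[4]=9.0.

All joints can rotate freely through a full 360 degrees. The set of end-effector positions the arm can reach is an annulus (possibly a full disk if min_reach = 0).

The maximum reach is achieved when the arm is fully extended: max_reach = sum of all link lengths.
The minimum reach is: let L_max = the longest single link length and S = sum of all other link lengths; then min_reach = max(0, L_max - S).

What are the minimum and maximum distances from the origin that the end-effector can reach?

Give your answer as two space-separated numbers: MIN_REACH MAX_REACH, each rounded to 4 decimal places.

Answer: 0.0000 34.7000

Derivation:
Link lengths: [6.6, 4.3, 11.6, 3.2, 9.0]
max_reach = 6.6 + 4.3 + 11.6 + 3.2 + 9 = 34.7
L_max = max([6.6, 4.3, 11.6, 3.2, 9.0]) = 11.6
S (sum of others) = 34.7 - 11.6 = 23.1
min_reach = max(0, 11.6 - 23.1) = max(0, -11.5) = 0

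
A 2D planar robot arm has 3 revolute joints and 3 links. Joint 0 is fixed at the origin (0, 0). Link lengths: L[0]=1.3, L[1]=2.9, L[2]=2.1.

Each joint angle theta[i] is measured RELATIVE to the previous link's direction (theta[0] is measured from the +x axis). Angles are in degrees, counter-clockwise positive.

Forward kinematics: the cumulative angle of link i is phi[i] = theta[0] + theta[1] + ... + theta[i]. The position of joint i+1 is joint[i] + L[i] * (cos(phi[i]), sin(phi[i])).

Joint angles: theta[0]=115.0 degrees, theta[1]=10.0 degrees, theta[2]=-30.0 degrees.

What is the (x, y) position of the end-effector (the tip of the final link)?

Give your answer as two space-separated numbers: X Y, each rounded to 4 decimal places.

joint[0] = (0.0000, 0.0000)  (base)
link 0: phi[0] = 115 = 115 deg
  cos(115 deg) = -0.4226, sin(115 deg) = 0.9063
  joint[1] = (0.0000, 0.0000) + 1.3 * (-0.4226, 0.9063) = (0.0000 + -0.5494, 0.0000 + 1.1782) = (-0.5494, 1.1782)
link 1: phi[1] = 115 + 10 = 125 deg
  cos(125 deg) = -0.5736, sin(125 deg) = 0.8192
  joint[2] = (-0.5494, 1.1782) + 2.9 * (-0.5736, 0.8192) = (-0.5494 + -1.6634, 1.1782 + 2.3755) = (-2.2128, 3.5537)
link 2: phi[2] = 115 + 10 + -30 = 95 deg
  cos(95 deg) = -0.0872, sin(95 deg) = 0.9962
  joint[3] = (-2.2128, 3.5537) + 2.1 * (-0.0872, 0.9962) = (-2.2128 + -0.1830, 3.5537 + 2.0920) = (-2.3958, 5.6457)
End effector: (-2.3958, 5.6457)

Answer: -2.3958 5.6457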